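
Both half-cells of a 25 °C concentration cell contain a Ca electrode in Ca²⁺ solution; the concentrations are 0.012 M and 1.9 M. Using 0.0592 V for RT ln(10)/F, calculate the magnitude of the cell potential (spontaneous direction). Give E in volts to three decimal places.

+0.065 V

For a concentration cell E°cell = 0. The 1.9 M side is the cathode (reduction is favoured where [Ca²⁺] is higher).
With n = 2, E = −(0.0592/2) log([Ca²⁺]ₐₙ/[Ca²⁺]꜀ₐₜ) = −(0.0592/2) log(0.012/1.9) = −(0.0592/2)(-2.200) = +0.065 V.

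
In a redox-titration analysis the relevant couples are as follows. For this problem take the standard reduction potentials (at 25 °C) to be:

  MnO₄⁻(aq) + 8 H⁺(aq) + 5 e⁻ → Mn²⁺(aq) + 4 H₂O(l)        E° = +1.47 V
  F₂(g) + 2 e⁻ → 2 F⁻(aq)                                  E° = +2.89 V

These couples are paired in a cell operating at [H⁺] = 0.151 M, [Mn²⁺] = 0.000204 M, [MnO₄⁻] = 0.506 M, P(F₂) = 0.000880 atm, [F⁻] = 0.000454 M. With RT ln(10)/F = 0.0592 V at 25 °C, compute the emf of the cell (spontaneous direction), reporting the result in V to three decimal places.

F₂/F⁻ is the cathode (higher E°), MnO₄⁻/Mn²⁺ the anode: E°cell = +2.89 − (+1.47) = +1.42 V, n = 10.
Overall: 5 F₂(g) + 2 Mn²⁺(aq) + 8 H₂O(l) → 10 F⁻(aq) + 2 MnO₄⁻(aq) + 16 H⁺(aq)
Q = [F⁻]^10·[MnO₄⁻]^2·[H⁺]^16 / (P(F₂)^5·[Mn²⁺]^2); log Q = -24.499.
E = E° − (0.0592/n) log Q = +1.42 − (0.0592/10)(-24.499) = +1.565 V.

+1.565 V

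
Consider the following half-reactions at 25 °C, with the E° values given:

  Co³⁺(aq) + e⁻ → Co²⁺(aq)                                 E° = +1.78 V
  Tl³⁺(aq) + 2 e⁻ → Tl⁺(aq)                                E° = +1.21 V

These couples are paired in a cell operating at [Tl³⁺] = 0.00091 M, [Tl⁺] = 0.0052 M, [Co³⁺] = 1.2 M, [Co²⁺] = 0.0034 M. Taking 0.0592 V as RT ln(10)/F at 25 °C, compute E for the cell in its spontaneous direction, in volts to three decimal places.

+0.743 V

Co³⁺/Co²⁺ is the cathode (higher E°), Tl³⁺/Tl⁺ the anode: E°cell = +1.78 − (+1.21) = +0.57 V, n = 2.
Overall: 2 Co³⁺(aq) + Tl⁺(aq) → 2 Co²⁺(aq) + Tl³⁺(aq)
Q = [Co²⁺]^2·[Tl³⁺] / ([Co³⁺]^2·[Tl⁺]); log Q = -5.852.
E = E° − (0.0592/n) log Q = +0.57 − (0.0592/2)(-5.852) = +0.743 V.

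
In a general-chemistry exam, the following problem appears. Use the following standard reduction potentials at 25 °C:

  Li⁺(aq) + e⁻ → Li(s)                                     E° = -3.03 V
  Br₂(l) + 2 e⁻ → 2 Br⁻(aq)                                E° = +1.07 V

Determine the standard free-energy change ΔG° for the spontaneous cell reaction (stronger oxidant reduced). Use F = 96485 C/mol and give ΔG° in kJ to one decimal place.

Br₂/Br⁻ (E° = +1.07 V) is the cathode; Li⁺/Li (E° = -3.03 V) is the anode, so E°cell = +4.10 V.
Balancing electrons gives n = 2 (lcm of 2 and 1).
ΔG° = −nFE° = −(2)(96485)(+4.10) = -791,177 J = -791.2 kJ.

-791.2 kJ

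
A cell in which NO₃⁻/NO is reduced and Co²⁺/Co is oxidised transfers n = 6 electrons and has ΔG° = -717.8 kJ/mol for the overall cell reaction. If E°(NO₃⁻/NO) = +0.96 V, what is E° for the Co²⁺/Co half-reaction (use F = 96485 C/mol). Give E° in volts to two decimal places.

-0.28 V

E°cell = −ΔG°/(nF) = −(-717.8×10³)/((6)(96485)) = +1.240 V.
Since NO₃⁻/NO is the cathode and Co²⁺/Co the anode, E°cell = E°(NO₃⁻/NO) − E°(Co²⁺/Co).
So E°(Co²⁺/Co) = E°(NO₃⁻/NO) − E°cell = (+0.96) − (+1.240) = -0.28 V.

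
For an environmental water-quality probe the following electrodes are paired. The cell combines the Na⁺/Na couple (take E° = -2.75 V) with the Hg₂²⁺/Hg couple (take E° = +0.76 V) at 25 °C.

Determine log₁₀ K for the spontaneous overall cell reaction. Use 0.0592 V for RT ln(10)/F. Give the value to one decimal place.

118.6

Cathode: Hg₂²⁺/Hg; anode: Na⁺/Na. E°cell = +3.51 V, n = 2.
log K = nE°cell / 0.0592 = (2)(+3.51) / 0.0592 = 118.6.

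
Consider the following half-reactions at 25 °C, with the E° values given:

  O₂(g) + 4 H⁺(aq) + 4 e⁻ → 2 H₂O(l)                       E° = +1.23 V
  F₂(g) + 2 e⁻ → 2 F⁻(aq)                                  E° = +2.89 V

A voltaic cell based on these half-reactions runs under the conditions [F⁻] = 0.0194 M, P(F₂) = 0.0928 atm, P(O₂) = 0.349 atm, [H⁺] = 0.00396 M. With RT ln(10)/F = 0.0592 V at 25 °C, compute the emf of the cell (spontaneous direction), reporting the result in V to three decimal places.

+1.880 V

F₂/F⁻ is the cathode (higher E°), O₂/H₂O the anode: E°cell = +2.89 − (+1.23) = +1.66 V, n = 4.
Overall: 2 F₂(g) + 2 H₂O(l) → 4 F⁻(aq) + O₂(g) + 4 H⁺(aq)
Q = [F⁻]^4·P(O₂)·[H⁺]^4 / (P(F₂)^2); log Q = -14.850.
E = E° − (0.0592/n) log Q = +1.66 − (0.0592/4)(-14.850) = +1.880 V.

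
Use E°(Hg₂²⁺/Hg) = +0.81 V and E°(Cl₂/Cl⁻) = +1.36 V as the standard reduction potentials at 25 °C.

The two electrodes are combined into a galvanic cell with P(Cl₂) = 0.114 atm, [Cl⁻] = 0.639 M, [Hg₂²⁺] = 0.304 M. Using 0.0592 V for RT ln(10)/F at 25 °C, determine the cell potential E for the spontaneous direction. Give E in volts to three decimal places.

Cl₂/Cl⁻ is the cathode (higher E°), Hg₂²⁺/Hg the anode: E°cell = +1.36 − (+0.81) = +0.55 V, n = 2.
Overall: Cl₂(g) + 2 Hg(l) → 2 Cl⁻(aq) + Hg₂²⁺(aq)
Q = [Cl⁻]^2·[Hg₂²⁺] / (P(Cl₂)); log Q = 0.037.
E = E° − (0.0592/n) log Q = +0.55 − (0.0592/2)(0.037) = +0.549 V.

+0.549 V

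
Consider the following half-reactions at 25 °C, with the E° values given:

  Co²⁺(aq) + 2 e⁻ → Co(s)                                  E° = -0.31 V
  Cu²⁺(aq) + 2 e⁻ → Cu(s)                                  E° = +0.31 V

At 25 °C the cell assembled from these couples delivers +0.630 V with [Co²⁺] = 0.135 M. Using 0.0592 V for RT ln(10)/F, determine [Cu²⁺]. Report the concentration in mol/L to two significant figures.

0.29 M

Cu²⁺/Cu is the cathode, Co²⁺/Co the anode: E°cell = +0.62 V, n = 2.
Overall reaction: Cu²⁺(aq) + Co(s) → Cu(s) + Co²⁺(aq); Q = [Co²⁺]^1/[Cu²⁺]^1.
From E = E° − (0.0592/n) log Q: log Q = (E° − E)·n/0.0592 = (+0.62 − (+0.630))·2/0.0592 = -0.3378.
So 1·log[Cu²⁺] = 1·log(0.135) − log Q = -0.8697 − (-0.3378) = -0.5319; [Cu²⁺] = 10^(-0.5319) ≈ 0.29 M.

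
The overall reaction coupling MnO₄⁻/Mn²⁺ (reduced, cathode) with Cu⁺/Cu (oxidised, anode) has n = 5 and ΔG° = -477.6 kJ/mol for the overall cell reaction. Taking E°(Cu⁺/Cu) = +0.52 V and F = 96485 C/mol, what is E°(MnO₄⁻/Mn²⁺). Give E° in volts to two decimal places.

E°cell = −ΔG°/(nF) = −(-477.6×10³)/((5)(96485)) = +0.990 V.
Since MnO₄⁻/Mn²⁺ is the cathode and Cu⁺/Cu the anode, E°cell = E°(MnO₄⁻/Mn²⁺) − E°(Cu⁺/Cu).
So E°(MnO₄⁻/Mn²⁺) = E°cell + E°(Cu⁺/Cu) = +0.990 + (+0.52) = +1.51 V.

+1.51 V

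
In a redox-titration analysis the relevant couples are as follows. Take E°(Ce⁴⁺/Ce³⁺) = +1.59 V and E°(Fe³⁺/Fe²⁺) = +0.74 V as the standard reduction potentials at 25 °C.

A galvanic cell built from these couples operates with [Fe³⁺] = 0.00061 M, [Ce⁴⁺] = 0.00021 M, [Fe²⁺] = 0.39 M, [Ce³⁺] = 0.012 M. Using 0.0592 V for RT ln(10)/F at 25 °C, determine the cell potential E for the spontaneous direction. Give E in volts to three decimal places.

Ce⁴⁺/Ce³⁺ is the cathode (higher E°), Fe³⁺/Fe²⁺ the anode: E°cell = +1.59 − (+0.74) = +0.85 V, n = 1.
Overall: Ce⁴⁺(aq) + Fe²⁺(aq) → Ce³⁺(aq) + Fe³⁺(aq)
Q = [Ce³⁺]·[Fe³⁺] / ([Ce⁴⁺]·[Fe²⁺]); log Q = -1.049.
E = E° − (0.0592/n) log Q = +0.85 − (0.0592/1)(-1.049) = +0.912 V.

+0.912 V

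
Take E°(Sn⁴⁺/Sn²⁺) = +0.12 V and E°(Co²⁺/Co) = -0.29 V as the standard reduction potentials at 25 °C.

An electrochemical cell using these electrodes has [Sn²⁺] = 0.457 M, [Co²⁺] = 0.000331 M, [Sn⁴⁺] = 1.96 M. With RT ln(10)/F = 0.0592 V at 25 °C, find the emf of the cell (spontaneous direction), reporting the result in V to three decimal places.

Sn⁴⁺/Sn²⁺ is the cathode (higher E°), Co²⁺/Co the anode: E°cell = +0.12 − (-0.29) = +0.41 V, n = 2.
Overall: Sn⁴⁺(aq) + Co(s) → Sn²⁺(aq) + Co²⁺(aq)
Q = [Sn²⁺]·[Co²⁺] / ([Sn⁴⁺]); log Q = -4.113.
E = E° − (0.0592/n) log Q = +0.41 − (0.0592/2)(-4.113) = +0.532 V.

+0.532 V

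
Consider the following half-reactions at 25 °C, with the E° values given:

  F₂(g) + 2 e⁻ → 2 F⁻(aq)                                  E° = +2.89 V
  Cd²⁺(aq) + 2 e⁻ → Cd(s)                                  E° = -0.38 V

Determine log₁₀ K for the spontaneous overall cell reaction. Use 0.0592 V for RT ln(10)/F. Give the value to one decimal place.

110.5

Cathode: F₂/F⁻; anode: Cd²⁺/Cd. E°cell = +3.27 V, n = 2.
log K = nE°cell / 0.0592 = (2)(+3.27) / 0.0592 = 110.5.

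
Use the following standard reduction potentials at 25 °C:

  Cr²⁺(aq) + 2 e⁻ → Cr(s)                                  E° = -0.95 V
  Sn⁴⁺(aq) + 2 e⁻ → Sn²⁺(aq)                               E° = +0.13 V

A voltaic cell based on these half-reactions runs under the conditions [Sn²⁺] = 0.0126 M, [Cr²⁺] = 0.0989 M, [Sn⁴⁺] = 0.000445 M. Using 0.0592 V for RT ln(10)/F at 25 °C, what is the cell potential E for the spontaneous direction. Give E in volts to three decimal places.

Sn⁴⁺/Sn²⁺ is the cathode (higher E°), Cr²⁺/Cr the anode: E°cell = +0.13 − (-0.95) = +1.08 V, n = 2.
Overall: Sn⁴⁺(aq) + Cr(s) → Sn²⁺(aq) + Cr²⁺(aq)
Q = [Sn²⁺]·[Cr²⁺] / ([Sn⁴⁺]); log Q = 0.447.
E = E° − (0.0592/n) log Q = +1.08 − (0.0592/2)(0.447) = +1.067 V.

+1.067 V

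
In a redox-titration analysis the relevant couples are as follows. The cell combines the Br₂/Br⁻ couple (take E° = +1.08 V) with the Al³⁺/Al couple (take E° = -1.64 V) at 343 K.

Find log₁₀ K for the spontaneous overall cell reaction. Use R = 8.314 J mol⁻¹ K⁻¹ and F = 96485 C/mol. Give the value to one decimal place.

239.8

Cathode: Br₂/Br⁻; anode: Al³⁺/Al. E°cell = (+1.08) − (-1.64) = +2.72 V, with n = 6.
ΔG° = −nFE° = −RT ln K, so ln K = nFE°/(RT) = (6)(96485)(+2.72) / ((8.314)(343)) = 552.174.
log₁₀ K = 552.174 / ln 10 = 239.8.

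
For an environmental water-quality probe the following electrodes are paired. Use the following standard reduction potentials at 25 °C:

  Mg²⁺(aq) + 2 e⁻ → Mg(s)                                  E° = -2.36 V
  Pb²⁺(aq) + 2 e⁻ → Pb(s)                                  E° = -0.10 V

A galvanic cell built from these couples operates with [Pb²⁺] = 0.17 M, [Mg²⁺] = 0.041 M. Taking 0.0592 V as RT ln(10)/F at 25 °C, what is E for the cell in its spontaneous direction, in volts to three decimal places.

+2.278 V

Pb²⁺/Pb is the cathode (higher E°), Mg²⁺/Mg the anode: E°cell = -0.10 − (-2.36) = +2.26 V, n = 2.
Overall: Pb²⁺(aq) + Mg(s) → Pb(s) + Mg²⁺(aq)
Q = [Mg²⁺] / ([Pb²⁺]); log Q = -0.618.
E = E° − (0.0592/n) log Q = +2.26 − (0.0592/2)(-0.618) = +2.278 V.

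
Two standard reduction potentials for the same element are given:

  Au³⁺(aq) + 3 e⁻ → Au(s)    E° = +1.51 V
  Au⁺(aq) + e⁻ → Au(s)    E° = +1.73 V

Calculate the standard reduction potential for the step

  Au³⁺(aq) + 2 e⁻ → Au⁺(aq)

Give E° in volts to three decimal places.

+1.400 V

Sequential free energies add, so n₃E°₃ = n₁E°₁ + n₂E°₂.
With n₃ = 3, and the known step contributing 1×(+1.73) V, the unknown satisfies 2·E° = 3×(+1.51) − 1×(+1.73) = +2.800.
E° = +2.800 / 2 = +1.400 V.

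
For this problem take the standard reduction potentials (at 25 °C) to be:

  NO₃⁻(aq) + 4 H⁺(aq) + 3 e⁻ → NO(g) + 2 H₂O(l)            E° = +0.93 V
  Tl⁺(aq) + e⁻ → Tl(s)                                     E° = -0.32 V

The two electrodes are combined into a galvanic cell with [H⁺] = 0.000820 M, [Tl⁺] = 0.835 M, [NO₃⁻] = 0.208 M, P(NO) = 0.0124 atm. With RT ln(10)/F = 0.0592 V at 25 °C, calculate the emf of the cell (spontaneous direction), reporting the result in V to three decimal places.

NO₃⁻/NO is the cathode (higher E°), Tl⁺/Tl the anode: E°cell = +0.93 − (-0.32) = +1.25 V, n = 3.
Overall: NO₃⁻(aq) + 4 H⁺(aq) + 3 Tl(s) → NO(g) + 2 H₂O(l) + 3 Tl⁺(aq)
Q = P(NO)·[Tl⁺]^3 / ([NO₃⁻]·[H⁺]^4); log Q = 10.885.
E = E° − (0.0592/n) log Q = +1.25 − (0.0592/3)(10.885) = +1.035 V.

+1.035 V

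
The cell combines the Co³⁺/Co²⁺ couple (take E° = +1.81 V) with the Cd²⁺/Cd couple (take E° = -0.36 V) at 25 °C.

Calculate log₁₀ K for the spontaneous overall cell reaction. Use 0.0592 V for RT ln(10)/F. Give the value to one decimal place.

73.3

Cathode: Co³⁺/Co²⁺; anode: Cd²⁺/Cd. E°cell = +2.17 V, n = 2.
log K = nE°cell / 0.0592 = (2)(+2.17) / 0.0592 = 73.3.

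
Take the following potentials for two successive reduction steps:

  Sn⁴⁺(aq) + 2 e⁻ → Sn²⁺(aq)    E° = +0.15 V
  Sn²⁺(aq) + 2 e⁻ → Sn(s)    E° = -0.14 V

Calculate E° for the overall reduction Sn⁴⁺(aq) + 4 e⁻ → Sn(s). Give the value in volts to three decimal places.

Standard free energies of sequential steps add: ΔG°₃ = ΔG°₁ + ΔG°₂, so n₃E°₃ = n₁E°₁ + n₂E°₂.
E°₃ = (2×+0.15 + 2×-0.14) / 4 = (+0.020) / 4 = +0.005 V.

+0.005 V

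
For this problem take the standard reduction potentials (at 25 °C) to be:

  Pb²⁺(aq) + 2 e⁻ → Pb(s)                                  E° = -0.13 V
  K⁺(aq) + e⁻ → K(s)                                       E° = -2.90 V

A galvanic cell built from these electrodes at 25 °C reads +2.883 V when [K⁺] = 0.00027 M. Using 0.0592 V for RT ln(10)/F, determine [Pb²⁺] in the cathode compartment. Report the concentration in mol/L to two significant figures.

Pb²⁺/Pb is the cathode, K⁺/K the anode: E°cell = +2.77 V, n = 2.
Overall reaction: Pb²⁺(aq) + 2 K(s) → Pb(s) + 2 K⁺(aq); Q = [K⁺]^2/[Pb²⁺]^1.
From E = E° − (0.0592/n) log Q: log Q = (E° − E)·n/0.0592 = (+2.77 − (+2.883))·2/0.0592 = -3.8176.
So 1·log[Pb²⁺] = 2·log(0.00027) − log Q = -7.1373 − (-3.8176) = -3.3197; [Pb²⁺] = 10^(-3.3197) ≈ 0.00048 M.

0.00048 M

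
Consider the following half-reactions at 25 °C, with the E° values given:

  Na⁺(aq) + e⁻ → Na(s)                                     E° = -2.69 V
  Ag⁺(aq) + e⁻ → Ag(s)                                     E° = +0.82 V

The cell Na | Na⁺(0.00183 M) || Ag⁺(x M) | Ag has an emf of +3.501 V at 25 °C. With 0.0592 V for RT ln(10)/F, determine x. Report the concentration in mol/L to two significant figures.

0.0013 M

Ag⁺/Ag is the cathode, Na⁺/Na the anode: E°cell = +3.51 V, n = 1.
Overall reaction: Ag⁺(aq) + Na(s) → Ag(s) + Na⁺(aq); Q = [Na⁺]^1/[Ag⁺]^1.
From E = E° − (0.0592/n) log Q: log Q = (E° − E)·n/0.0592 = (+3.51 − (+3.501))·1/0.0592 = 0.1520.
So 1·log[Ag⁺] = 1·log(0.00183) − log Q = -2.7375 − (0.1520) = -2.8895; [Ag⁺] = 10^(-2.8895) ≈ 0.0013 M.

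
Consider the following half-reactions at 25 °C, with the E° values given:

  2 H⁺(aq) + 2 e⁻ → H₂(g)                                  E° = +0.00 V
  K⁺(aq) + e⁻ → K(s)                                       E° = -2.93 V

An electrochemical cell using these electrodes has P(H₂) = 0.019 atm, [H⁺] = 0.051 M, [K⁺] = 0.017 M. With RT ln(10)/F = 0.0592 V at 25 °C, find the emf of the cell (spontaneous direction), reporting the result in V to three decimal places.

H⁺/H₂ is the cathode (higher E°), K⁺/K the anode: E°cell = +0.00 − (-2.93) = +2.93 V, n = 2.
Overall: 2 H⁺(aq) + 2 K(s) → H₂(g) + 2 K⁺(aq)
Q = P(H₂)·[K⁺]^2 / ([H⁺]^2); log Q = -2.675.
E = E° − (0.0592/n) log Q = +2.93 − (0.0592/2)(-2.675) = +3.009 V.

+3.009 V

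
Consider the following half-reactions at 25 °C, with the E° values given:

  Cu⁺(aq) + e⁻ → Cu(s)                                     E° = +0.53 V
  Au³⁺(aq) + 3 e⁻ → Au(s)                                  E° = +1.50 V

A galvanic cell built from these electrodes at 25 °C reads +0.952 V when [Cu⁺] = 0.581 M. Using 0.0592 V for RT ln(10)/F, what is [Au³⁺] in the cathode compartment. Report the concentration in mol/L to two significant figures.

0.024 M

Au³⁺/Au is the cathode, Cu⁺/Cu the anode: E°cell = +0.97 V, n = 3.
Overall reaction: Au³⁺(aq) + 3 Cu(s) → Au(s) + 3 Cu⁺(aq); Q = [Cu⁺]^3/[Au³⁺]^1.
From E = E° − (0.0592/n) log Q: log Q = (E° − E)·n/0.0592 = (+0.97 − (+0.952))·3/0.0592 = 0.9122.
So 1·log[Au³⁺] = 3·log(0.581) − log Q = -0.7075 − (0.9122) = -1.6197; [Au³⁺] = 10^(-1.6197) ≈ 0.024 M.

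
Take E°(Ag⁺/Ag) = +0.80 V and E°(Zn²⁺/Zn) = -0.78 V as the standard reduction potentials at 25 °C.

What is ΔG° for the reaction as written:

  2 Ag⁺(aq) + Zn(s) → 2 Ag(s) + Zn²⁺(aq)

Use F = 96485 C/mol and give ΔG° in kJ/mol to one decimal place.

As written, Ag⁺/Ag is reduced (cathode) and Zn²⁺/Zn is oxidised (anode), so E°cell = (+0.80) − (-0.78) = +1.58 V.
Balancing electrons gives n = 2.
ΔG° = −nFE° = −(2)(96485)(+1.58) = -304,893 J = -304.9 kJ/mol.

-304.9 kJ/mol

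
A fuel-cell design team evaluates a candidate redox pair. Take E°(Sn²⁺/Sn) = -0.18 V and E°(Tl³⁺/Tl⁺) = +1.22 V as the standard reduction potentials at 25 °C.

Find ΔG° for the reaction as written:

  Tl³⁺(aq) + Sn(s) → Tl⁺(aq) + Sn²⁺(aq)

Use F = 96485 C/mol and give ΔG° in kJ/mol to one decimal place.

-270.2 kJ/mol

As written, Tl³⁺/Tl⁺ is reduced (cathode) and Sn²⁺/Sn is oxidised (anode), so E°cell = (+1.22) − (-0.18) = +1.40 V.
Balancing electrons gives n = 2.
ΔG° = −nFE° = −(2)(96485)(+1.40) = -270,158 J = -270.2 kJ/mol.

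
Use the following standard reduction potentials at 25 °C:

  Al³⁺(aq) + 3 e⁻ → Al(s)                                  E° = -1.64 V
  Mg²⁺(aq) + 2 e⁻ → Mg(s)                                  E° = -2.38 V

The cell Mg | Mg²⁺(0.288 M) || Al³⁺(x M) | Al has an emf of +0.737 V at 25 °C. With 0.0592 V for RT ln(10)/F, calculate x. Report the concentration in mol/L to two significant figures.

0.11 M

Al³⁺/Al is the cathode, Mg²⁺/Mg the anode: E°cell = +0.74 V, n = 6.
Overall reaction: 2 Al³⁺(aq) + 3 Mg(s) → 2 Al(s) + 3 Mg²⁺(aq); Q = [Mg²⁺]^3/[Al³⁺]^2.
From E = E° − (0.0592/n) log Q: log Q = (E° − E)·n/0.0592 = (+0.74 − (+0.737))·6/0.0592 = 0.3041.
So 2·log[Al³⁺] = 3·log(0.288) − log Q = -1.6218 − (0.3041) = -1.9259; log[Al³⁺] = -1.9259 / 2 = -0.9629; [Al³⁺] = 10^(-0.9629) ≈ 0.11 M.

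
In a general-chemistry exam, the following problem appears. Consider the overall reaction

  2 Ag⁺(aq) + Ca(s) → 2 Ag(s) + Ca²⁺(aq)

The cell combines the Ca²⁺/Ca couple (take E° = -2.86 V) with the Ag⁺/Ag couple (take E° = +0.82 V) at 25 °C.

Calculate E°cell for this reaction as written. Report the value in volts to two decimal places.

The Ag⁺/Ag couple has the higher reduction potential, so it is the cathode; Ca²⁺/Ca is oxidised at the anode.
E°cell = E°(cathode) − E°(anode) = (+0.82) − (-2.86) = +3.68 V.

+3.68 V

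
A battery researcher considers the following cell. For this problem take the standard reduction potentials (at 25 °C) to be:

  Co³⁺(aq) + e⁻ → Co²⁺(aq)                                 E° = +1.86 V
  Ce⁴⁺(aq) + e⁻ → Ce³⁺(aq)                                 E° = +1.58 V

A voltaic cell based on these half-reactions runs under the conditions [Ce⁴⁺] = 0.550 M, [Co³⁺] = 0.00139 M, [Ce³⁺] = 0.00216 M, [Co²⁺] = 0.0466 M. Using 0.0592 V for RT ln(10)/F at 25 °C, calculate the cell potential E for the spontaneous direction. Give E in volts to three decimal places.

Co³⁺/Co²⁺ is the cathode (higher E°), Ce⁴⁺/Ce³⁺ the anode: E°cell = +1.86 − (+1.58) = +0.28 V, n = 1.
Overall: Co³⁺(aq) + Ce³⁺(aq) → Co²⁺(aq) + Ce⁴⁺(aq)
Q = [Co²⁺]·[Ce⁴⁺] / ([Co³⁺]·[Ce³⁺]); log Q = 3.931.
E = E° − (0.0592/n) log Q = +0.28 − (0.0592/1)(3.931) = +0.047 V.

+0.047 V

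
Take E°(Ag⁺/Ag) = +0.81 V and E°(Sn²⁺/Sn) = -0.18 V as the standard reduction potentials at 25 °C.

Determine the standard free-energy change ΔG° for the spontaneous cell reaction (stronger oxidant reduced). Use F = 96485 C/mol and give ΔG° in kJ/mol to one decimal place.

-191.0 kJ/mol

Ag⁺/Ag (E° = +0.81 V) is the cathode; Sn²⁺/Sn (E° = -0.18 V) is the anode, so E°cell = +0.99 V.
Balancing electrons gives n = 2 (lcm of 1 and 2).
ΔG° = −nFE° = −(2)(96485)(+0.99) = -191,040 J = -191.0 kJ/mol.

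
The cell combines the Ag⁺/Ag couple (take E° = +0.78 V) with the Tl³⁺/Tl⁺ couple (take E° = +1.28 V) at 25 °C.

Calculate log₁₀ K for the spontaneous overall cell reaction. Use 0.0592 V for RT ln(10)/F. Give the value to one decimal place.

16.9

Cathode: Tl³⁺/Tl⁺; anode: Ag⁺/Ag. E°cell = +0.50 V, n = 2.
log K = nE°cell / 0.0592 = (2)(+0.50) / 0.0592 = 16.9.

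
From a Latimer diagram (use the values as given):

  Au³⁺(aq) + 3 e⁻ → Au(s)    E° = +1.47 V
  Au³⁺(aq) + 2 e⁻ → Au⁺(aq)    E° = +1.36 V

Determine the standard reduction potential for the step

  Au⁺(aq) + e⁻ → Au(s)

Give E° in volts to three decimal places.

+1.690 V

Sequential free energies add, so n₃E°₃ = n₁E°₁ + n₂E°₂.
With n₃ = 3, and the known step contributing 2×(+1.36) V, the unknown satisfies 1·E° = 3×(+1.47) − 2×(+1.36) = +1.690.
E° = +1.690 / 1 = +1.690 V.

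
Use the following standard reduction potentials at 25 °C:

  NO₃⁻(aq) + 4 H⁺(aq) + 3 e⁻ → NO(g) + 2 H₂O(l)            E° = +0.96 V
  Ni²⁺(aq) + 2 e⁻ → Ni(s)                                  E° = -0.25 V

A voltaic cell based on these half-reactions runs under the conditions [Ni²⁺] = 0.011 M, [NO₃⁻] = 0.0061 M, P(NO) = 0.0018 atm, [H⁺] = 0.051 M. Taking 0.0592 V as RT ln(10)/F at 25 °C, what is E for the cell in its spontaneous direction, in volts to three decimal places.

NO₃⁻/NO is the cathode (higher E°), Ni²⁺/Ni the anode: E°cell = +0.96 − (-0.25) = +1.21 V, n = 6.
Overall: 2 NO₃⁻(aq) + 8 H⁺(aq) + 3 Ni(s) → 2 NO(g) + 4 H₂O(l) + 3 Ni²⁺(aq)
Q = P(NO)^2·[Ni²⁺]^3 / ([NO₃⁻]^2·[H⁺]^8); log Q = 3.404.
E = E° − (0.0592/n) log Q = +1.21 − (0.0592/6)(3.404) = +1.176 V.

+1.176 V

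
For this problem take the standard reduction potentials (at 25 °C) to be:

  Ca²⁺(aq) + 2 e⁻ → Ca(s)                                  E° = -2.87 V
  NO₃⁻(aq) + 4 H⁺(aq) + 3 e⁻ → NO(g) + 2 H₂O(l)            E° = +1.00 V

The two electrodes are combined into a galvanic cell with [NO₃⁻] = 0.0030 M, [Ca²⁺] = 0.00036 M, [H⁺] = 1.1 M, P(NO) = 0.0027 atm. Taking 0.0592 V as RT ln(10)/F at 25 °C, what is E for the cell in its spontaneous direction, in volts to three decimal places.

+3.976 V

NO₃⁻/NO is the cathode (higher E°), Ca²⁺/Ca the anode: E°cell = +1.00 − (-2.87) = +3.87 V, n = 6.
Overall: 2 NO₃⁻(aq) + 8 H⁺(aq) + 3 Ca(s) → 2 NO(g) + 4 H₂O(l) + 3 Ca²⁺(aq)
Q = P(NO)^2·[Ca²⁺]^3 / ([NO₃⁻]^2·[H⁺]^8); log Q = -10.754.
E = E° − (0.0592/n) log Q = +3.87 − (0.0592/6)(-10.754) = +3.976 V.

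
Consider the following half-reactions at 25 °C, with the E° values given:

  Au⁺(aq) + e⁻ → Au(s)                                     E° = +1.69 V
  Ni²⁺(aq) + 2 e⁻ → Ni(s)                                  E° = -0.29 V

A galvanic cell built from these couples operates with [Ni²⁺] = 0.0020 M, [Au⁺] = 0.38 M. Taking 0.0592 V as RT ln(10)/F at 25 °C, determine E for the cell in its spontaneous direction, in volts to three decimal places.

Au⁺/Au is the cathode (higher E°), Ni²⁺/Ni the anode: E°cell = +1.69 − (-0.29) = +1.98 V, n = 2.
Overall: 2 Au⁺(aq) + Ni(s) → 2 Au(s) + Ni²⁺(aq)
Q = [Ni²⁺] / ([Au⁺]^2); log Q = -1.859.
E = E° − (0.0592/n) log Q = +1.98 − (0.0592/2)(-1.859) = +2.035 V.

+2.035 V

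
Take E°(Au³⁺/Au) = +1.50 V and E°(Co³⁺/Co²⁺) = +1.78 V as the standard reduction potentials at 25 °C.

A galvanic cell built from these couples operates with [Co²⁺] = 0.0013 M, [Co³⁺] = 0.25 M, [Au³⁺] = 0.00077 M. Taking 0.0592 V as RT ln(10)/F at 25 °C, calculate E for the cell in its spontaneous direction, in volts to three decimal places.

Co³⁺/Co²⁺ is the cathode (higher E°), Au³⁺/Au the anode: E°cell = +1.78 − (+1.50) = +0.28 V, n = 3.
Overall: 3 Co³⁺(aq) + Au(s) → 3 Co²⁺(aq) + Au³⁺(aq)
Q = [Co²⁺]^3·[Au³⁺] / ([Co³⁺]^3); log Q = -9.965.
E = E° − (0.0592/n) log Q = +0.28 − (0.0592/3)(-9.965) = +0.477 V.

+0.477 V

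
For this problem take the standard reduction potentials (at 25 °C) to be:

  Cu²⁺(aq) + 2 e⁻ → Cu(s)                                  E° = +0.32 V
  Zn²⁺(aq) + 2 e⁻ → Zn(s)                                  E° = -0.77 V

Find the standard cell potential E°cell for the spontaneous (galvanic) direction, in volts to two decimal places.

+1.09 V

The Cu²⁺/Cu couple has the higher reduction potential, so it is the cathode; Zn²⁺/Zn is oxidised at the anode.
E°cell = E°(cathode) − E°(anode) = (+0.32) − (-0.77) = +1.09 V.
Since E°cell > 0, the reaction is spontaneous under standard conditions.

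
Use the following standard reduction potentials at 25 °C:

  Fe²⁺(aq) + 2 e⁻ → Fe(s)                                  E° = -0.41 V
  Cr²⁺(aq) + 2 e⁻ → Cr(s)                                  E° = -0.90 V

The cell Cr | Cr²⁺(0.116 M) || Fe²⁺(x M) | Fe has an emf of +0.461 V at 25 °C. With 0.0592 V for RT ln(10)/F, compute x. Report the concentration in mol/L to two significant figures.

0.012 M

Fe²⁺/Fe is the cathode, Cr²⁺/Cr the anode: E°cell = +0.49 V, n = 2.
Overall reaction: Fe²⁺(aq) + Cr(s) → Fe(s) + Cr²⁺(aq); Q = [Cr²⁺]^1/[Fe²⁺]^1.
From E = E° − (0.0592/n) log Q: log Q = (E° − E)·n/0.0592 = (+0.49 − (+0.461))·2/0.0592 = 0.9797.
So 1·log[Fe²⁺] = 1·log(0.116) − log Q = -0.9355 − (0.9797) = -1.9152; [Fe²⁺] = 10^(-1.9152) ≈ 0.012 M.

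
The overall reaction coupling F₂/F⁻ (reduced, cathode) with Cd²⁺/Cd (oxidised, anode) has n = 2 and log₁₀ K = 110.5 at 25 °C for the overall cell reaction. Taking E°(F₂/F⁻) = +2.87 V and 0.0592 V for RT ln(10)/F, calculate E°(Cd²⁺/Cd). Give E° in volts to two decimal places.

-0.40 V

E°cell = (0.0592/n)·log K = (0.0592/2)(110.5) = +3.271 V.
Since F₂/F⁻ is the cathode and Cd²⁺/Cd the anode, E°cell = E°(F₂/F⁻) − E°(Cd²⁺/Cd).
So E°(Cd²⁺/Cd) = E°(F₂/F⁻) − E°cell = (+2.87) − (+3.271) = -0.40 V.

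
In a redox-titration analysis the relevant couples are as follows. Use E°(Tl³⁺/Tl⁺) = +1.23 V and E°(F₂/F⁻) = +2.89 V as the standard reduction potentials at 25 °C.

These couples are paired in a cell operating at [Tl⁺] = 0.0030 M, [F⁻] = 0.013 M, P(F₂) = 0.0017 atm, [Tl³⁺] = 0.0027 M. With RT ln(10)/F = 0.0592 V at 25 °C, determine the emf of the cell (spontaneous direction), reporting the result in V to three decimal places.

+1.691 V

F₂/F⁻ is the cathode (higher E°), Tl³⁺/Tl⁺ the anode: E°cell = +2.89 − (+1.23) = +1.66 V, n = 2.
Overall: F₂(g) + Tl⁺(aq) → 2 F⁻(aq) + Tl³⁺(aq)
Q = [F⁻]^2·[Tl³⁺] / (P(F₂)·[Tl⁺]); log Q = -1.048.
E = E° − (0.0592/n) log Q = +1.66 − (0.0592/2)(-1.048) = +1.691 V.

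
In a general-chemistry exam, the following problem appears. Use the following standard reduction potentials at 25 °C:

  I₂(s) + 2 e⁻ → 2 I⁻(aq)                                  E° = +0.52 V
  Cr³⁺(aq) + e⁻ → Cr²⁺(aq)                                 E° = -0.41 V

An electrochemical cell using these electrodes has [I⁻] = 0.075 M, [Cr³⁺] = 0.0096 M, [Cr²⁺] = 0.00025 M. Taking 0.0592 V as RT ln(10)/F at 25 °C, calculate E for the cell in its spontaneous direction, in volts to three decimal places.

I₂/I⁻ is the cathode (higher E°), Cr³⁺/Cr²⁺ the anode: E°cell = +0.52 − (-0.41) = +0.93 V, n = 2.
Overall: I₂(s) + 2 Cr²⁺(aq) → 2 I⁻(aq) + 2 Cr³⁺(aq)
Q = [I⁻]^2·[Cr³⁺]^2 / ([Cr²⁺]^2); log Q = 0.919.
E = E° − (0.0592/n) log Q = +0.93 − (0.0592/2)(0.919) = +0.903 V.

+0.903 V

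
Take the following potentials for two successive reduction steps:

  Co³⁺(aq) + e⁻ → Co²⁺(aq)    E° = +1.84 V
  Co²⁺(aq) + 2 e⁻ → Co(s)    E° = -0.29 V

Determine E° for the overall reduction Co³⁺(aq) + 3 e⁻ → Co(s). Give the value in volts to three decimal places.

Adding the free-energy changes (−nFE°) of the two steps gives −n₃FE°₃ = −n₁FE°₁ − n₂FE°₂.
E°₃ = (1×+1.84 + 2×-0.29) / 3 = (+1.260) / 3 = +0.420 V.

+0.420 V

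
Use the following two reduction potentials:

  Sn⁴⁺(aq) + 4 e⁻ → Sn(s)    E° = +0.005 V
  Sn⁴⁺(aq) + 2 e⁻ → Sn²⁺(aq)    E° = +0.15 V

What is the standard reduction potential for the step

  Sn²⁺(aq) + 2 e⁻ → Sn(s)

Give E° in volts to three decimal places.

-0.140 V

Sequential free energies add, so n₃E°₃ = n₁E°₁ + n₂E°₂.
With n₃ = 4, and the known step contributing 2×(+0.15) V, the unknown satisfies 2·E° = 4×(+0.005) − 2×(+0.15) = -0.280.
E° = -0.280 / 2 = -0.140 V.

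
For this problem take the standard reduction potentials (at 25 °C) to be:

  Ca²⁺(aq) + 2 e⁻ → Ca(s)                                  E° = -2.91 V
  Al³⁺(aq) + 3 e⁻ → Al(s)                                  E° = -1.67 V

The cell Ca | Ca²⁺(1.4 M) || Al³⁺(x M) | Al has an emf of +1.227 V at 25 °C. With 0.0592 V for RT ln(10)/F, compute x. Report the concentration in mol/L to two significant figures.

0.36 M

Al³⁺/Al is the cathode, Ca²⁺/Ca the anode: E°cell = +1.24 V, n = 6.
Overall reaction: 2 Al³⁺(aq) + 3 Ca(s) → 2 Al(s) + 3 Ca²⁺(aq); Q = [Ca²⁺]^3/[Al³⁺]^2.
From E = E° − (0.0592/n) log Q: log Q = (E° − E)·n/0.0592 = (+1.24 − (+1.227))·6/0.0592 = 1.3176.
So 2·log[Al³⁺] = 3·log(1.4) − log Q = 0.4384 − (1.3176) = -0.8792; log[Al³⁺] = -0.8792 / 2 = -0.4396; [Al³⁺] = 10^(-0.4396) ≈ 0.36 M.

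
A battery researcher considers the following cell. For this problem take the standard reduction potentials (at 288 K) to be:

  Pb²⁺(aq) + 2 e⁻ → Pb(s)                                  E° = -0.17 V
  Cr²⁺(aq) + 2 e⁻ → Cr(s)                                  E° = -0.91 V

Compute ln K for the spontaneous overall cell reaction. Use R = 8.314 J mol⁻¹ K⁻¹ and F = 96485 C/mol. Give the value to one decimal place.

59.6

Cathode: Pb²⁺/Pb; anode: Cr²⁺/Cr. E°cell = (-0.17) − (-0.91) = +0.74 V, with n = 2.
ΔG° = −nFE° = −RT ln K, so ln K = nFE°/(RT) = (2)(96485)(+0.74) / ((8.314)(288)) = 59.637.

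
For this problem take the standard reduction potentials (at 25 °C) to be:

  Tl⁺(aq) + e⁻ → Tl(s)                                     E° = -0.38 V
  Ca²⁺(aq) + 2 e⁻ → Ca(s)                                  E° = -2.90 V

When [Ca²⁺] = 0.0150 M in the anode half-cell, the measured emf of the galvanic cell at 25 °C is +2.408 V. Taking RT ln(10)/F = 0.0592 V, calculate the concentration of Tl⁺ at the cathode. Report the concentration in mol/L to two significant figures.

Tl⁺/Tl is the cathode, Ca²⁺/Ca the anode: E°cell = +2.52 V, n = 2.
Overall reaction: 2 Tl⁺(aq) + Ca(s) → 2 Tl(s) + Ca²⁺(aq); Q = [Ca²⁺]^1/[Tl⁺]^2.
From E = E° − (0.0592/n) log Q: log Q = (E° − E)·n/0.0592 = (+2.52 − (+2.408))·2/0.0592 = 3.7838.
So 2·log[Tl⁺] = 1·log(0.015) − log Q = -1.8239 − (3.7838) = -5.6077; log[Tl⁺] = -5.6077 / 2 = -2.8039; [Tl⁺] = 10^(-2.8039) ≈ 0.0016 M.

0.0016 M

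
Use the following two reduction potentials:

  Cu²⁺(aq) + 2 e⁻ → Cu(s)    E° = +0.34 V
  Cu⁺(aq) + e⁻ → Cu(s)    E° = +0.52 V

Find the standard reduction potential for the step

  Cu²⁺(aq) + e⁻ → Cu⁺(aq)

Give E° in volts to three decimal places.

+0.160 V

Sequential free energies add, so n₃E°₃ = n₁E°₁ + n₂E°₂.
With n₃ = 2, and the known step contributing 1×(+0.52) V, the unknown satisfies 1·E° = 2×(+0.34) − 1×(+0.52) = +0.160.
E° = +0.160 / 1 = +0.160 V.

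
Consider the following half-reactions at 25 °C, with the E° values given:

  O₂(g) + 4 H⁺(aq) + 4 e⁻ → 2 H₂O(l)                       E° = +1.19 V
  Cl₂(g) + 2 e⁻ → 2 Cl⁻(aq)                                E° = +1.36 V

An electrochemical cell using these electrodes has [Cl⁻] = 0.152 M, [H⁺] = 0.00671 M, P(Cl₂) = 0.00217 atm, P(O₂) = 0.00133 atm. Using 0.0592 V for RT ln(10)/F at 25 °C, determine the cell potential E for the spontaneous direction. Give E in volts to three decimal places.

Cl₂/Cl⁻ is the cathode (higher E°), O₂/H₂O the anode: E°cell = +1.36 − (+1.19) = +0.17 V, n = 4.
Overall: 2 Cl₂(g) + 2 H₂O(l) → 4 Cl⁻(aq) + O₂(g) + 4 H⁺(aq)
Q = [Cl⁻]^4·P(O₂)·[H⁺]^4 / (P(Cl₂)^2); log Q = -9.515.
E = E° − (0.0592/n) log Q = +0.17 − (0.0592/4)(-9.515) = +0.311 V.

+0.311 V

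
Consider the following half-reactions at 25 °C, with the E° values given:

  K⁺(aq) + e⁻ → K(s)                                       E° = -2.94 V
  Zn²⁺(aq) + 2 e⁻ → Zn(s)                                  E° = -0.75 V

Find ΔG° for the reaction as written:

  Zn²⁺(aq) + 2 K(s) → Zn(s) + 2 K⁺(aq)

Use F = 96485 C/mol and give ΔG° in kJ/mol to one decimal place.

As written, Zn²⁺/Zn is reduced (cathode) and K⁺/K is oxidised (anode), so E°cell = (-0.75) − (-2.94) = +2.19 V.
Balancing electrons gives n = 2.
ΔG° = −nFE° = −(2)(96485)(+2.19) = -422,604 J = -422.6 kJ/mol.

-422.6 kJ/mol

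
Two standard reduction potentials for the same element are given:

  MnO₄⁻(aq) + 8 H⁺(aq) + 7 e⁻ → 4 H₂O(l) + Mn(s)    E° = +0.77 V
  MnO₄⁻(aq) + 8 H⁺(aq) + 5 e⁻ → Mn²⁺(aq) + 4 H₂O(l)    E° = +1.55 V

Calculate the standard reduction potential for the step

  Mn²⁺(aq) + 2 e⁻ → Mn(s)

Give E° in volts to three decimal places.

Sequential free energies add, so n₃E°₃ = n₁E°₁ + n₂E°₂.
With n₃ = 7, and the known step contributing 5×(+1.55) V, the unknown satisfies 2·E° = 7×(+0.77) − 5×(+1.55) = -2.360.
E° = -2.360 / 2 = -1.180 V.

-1.180 V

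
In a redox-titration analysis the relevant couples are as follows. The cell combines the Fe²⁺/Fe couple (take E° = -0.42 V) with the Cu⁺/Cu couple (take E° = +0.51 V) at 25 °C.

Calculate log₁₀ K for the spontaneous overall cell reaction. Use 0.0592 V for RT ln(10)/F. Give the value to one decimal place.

31.4

Cathode: Cu⁺/Cu; anode: Fe²⁺/Fe. E°cell = +0.93 V, n = 2.
log K = nE°cell / 0.0592 = (2)(+0.93) / 0.0592 = 31.4.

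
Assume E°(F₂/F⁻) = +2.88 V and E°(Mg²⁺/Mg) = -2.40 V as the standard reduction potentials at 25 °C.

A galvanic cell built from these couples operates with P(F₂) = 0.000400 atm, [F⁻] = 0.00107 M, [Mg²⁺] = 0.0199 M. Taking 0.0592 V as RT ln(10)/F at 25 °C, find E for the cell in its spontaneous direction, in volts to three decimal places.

F₂/F⁻ is the cathode (higher E°), Mg²⁺/Mg the anode: E°cell = +2.88 − (-2.40) = +5.28 V, n = 2.
Overall: F₂(g) + Mg(s) → 2 F⁻(aq) + Mg²⁺(aq)
Q = [F⁻]^2·[Mg²⁺] / (P(F₂)); log Q = -4.244.
E = E° − (0.0592/n) log Q = +5.28 − (0.0592/2)(-4.244) = +5.406 V.

+5.406 V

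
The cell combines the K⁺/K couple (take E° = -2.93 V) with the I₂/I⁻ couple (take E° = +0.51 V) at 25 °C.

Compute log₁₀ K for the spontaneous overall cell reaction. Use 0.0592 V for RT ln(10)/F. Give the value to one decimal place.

116.2

Cathode: I₂/I⁻; anode: K⁺/K. E°cell = +3.44 V, n = 2.
log K = nE°cell / 0.0592 = (2)(+3.44) / 0.0592 = 116.2.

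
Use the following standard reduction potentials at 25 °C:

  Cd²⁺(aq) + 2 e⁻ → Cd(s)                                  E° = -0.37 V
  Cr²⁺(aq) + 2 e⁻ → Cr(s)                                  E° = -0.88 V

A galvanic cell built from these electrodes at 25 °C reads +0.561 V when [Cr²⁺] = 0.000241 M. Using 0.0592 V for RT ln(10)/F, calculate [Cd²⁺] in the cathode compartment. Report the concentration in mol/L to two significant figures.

0.013 M

Cd²⁺/Cd is the cathode, Cr²⁺/Cr the anode: E°cell = +0.51 V, n = 2.
Overall reaction: Cd²⁺(aq) + Cr(s) → Cd(s) + Cr²⁺(aq); Q = [Cr²⁺]^1/[Cd²⁺]^1.
From E = E° − (0.0592/n) log Q: log Q = (E° − E)·n/0.0592 = (+0.51 − (+0.561))·2/0.0592 = -1.7230.
So 1·log[Cd²⁺] = 1·log(0.000241) − log Q = -3.6180 − (-1.7230) = -1.8950; [Cd²⁺] = 10^(-1.8950) ≈ 0.013 M.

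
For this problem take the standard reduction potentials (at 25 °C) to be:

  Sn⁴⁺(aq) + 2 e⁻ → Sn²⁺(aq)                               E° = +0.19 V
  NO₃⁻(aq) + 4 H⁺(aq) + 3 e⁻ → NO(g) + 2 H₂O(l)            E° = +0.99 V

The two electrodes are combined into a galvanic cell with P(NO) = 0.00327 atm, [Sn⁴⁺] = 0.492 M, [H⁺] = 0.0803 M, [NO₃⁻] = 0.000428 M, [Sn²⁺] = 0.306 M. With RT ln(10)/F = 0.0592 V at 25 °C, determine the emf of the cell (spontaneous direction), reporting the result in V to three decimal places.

+0.690 V

NO₃⁻/NO is the cathode (higher E°), Sn⁴⁺/Sn²⁺ the anode: E°cell = +0.99 − (+0.19) = +0.80 V, n = 6.
Overall: 2 NO₃⁻(aq) + 8 H⁺(aq) + 3 Sn²⁺(aq) → 2 NO(g) + 4 H₂O(l) + 3 Sn⁴⁺(aq)
Q = P(NO)^2·[Sn⁴⁺]^3 / ([NO₃⁻]^2·[H⁺]^8·[Sn²⁺]^3); log Q = 11.147.
E = E° − (0.0592/n) log Q = +0.80 − (0.0592/6)(11.147) = +0.690 V.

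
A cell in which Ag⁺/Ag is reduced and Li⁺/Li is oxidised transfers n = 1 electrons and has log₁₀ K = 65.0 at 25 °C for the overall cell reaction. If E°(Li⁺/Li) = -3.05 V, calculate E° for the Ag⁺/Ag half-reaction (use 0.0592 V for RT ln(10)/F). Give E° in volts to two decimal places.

+0.80 V

E°cell = (0.0592/n)·log K = (0.0592/1)(65.0) = +3.848 V.
Since Ag⁺/Ag is the cathode and Li⁺/Li the anode, E°cell = E°(Ag⁺/Ag) − E°(Li⁺/Li).
So E°(Ag⁺/Ag) = E°cell + E°(Li⁺/Li) = +3.848 + (-3.05) = +0.80 V.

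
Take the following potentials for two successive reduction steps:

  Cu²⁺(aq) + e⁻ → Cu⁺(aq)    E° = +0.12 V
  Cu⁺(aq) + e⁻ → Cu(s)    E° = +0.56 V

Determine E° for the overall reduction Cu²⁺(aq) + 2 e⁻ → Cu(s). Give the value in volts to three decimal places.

+0.340 V

Since ΔG° = −nFE° is additive over sequential reductions, n₃E°₃ = n₁E°₁ + n₂E°₂.
E°₃ = (1×+0.12 + 1×+0.56) / 2 = (+0.680) / 2 = +0.340 V.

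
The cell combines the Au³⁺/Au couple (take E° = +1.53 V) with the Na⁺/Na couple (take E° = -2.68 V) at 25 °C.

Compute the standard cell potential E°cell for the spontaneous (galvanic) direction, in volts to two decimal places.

+4.21 V

The Au³⁺/Au couple has the higher reduction potential, so it is the cathode; Na⁺/Na is oxidised at the anode.
E°cell = E°(cathode) − E°(anode) = (+1.53) − (-2.68) = +4.21 V.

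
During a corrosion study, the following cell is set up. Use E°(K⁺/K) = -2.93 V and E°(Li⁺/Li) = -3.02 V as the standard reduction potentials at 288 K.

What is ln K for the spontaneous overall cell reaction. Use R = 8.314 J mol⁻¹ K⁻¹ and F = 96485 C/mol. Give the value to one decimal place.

3.6

Cathode: K⁺/K; anode: Li⁺/Li. E°cell = (-2.93) − (-3.02) = +0.09 V, with n = 1.
ΔG° = −nFE° = −RT ln K, so ln K = nFE°/(RT) = (1)(96485)(+0.09) / ((8.314)(288)) = 3.627.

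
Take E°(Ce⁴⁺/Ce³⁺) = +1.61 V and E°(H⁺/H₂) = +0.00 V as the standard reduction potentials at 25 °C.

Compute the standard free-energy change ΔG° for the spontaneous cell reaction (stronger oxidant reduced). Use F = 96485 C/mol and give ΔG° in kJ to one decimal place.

-310.7 kJ

Ce⁴⁺/Ce³⁺ (E° = +1.61 V) is the cathode; H⁺/H₂ (E° = +0.00 V) is the anode, so E°cell = +1.61 V.
Balancing electrons gives n = 2 (lcm of 1 and 2).
ΔG° = −nFE° = −(2)(96485)(+1.61) = -310,682 J = -310.7 kJ.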